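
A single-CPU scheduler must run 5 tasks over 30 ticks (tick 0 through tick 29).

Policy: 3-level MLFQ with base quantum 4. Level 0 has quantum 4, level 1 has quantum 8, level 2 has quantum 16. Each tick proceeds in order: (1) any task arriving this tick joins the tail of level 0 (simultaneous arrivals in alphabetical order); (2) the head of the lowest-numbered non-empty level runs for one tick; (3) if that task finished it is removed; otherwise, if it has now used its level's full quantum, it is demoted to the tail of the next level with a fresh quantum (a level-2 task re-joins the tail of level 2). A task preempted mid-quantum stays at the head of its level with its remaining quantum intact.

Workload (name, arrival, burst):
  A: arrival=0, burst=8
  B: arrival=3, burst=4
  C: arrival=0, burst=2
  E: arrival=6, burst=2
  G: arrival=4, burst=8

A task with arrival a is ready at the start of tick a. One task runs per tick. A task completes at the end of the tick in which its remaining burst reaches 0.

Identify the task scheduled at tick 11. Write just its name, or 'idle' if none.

t=0: L0/L1/L2 = AC/-/- → run A
t=1: L0/L1/L2 = AC/-/- → run A
t=2: L0/L1/L2 = AC/-/- → run A
t=3: L0/L1/L2 = ACB/-/- → run A
t=4: L0/L1/L2 = CBG/A/- → run C
t=5: L0/L1/L2 = CBG/A/- → run C
t=6: L0/L1/L2 = BGE/A/- → run B
t=7: L0/L1/L2 = BGE/A/- → run B
t=8: L0/L1/L2 = BGE/A/- → run B
t=9: L0/L1/L2 = BGE/A/- → run B
t=10: L0/L1/L2 = GE/A/- → run G
t=11: L0/L1/L2 = GE/A/- → run G
t=12: L0/L1/L2 = GE/A/- → run G
t=13: L0/L1/L2 = GE/A/- → run G
t=14: L0/L1/L2 = E/AG/- → run E
t=15: L0/L1/L2 = E/AG/- → run E
t=16: L0/L1/L2 = -/AG/- → run A
t=17: L0/L1/L2 = -/AG/- → run A
t=18: L0/L1/L2 = -/AG/- → run A
t=19: L0/L1/L2 = -/AG/- → run A
t=20: L0/L1/L2 = -/G/- → run G
t=21: L0/L1/L2 = -/G/- → run G
t=22: L0/L1/L2 = -/G/- → run G
t=23: L0/L1/L2 = -/G/- → run G
t=24: (idle)
t=25: (idle)
t=26: (idle)
t=27: (idle)
t=28: (idle)
t=29: (idle)

running at tick 11 = G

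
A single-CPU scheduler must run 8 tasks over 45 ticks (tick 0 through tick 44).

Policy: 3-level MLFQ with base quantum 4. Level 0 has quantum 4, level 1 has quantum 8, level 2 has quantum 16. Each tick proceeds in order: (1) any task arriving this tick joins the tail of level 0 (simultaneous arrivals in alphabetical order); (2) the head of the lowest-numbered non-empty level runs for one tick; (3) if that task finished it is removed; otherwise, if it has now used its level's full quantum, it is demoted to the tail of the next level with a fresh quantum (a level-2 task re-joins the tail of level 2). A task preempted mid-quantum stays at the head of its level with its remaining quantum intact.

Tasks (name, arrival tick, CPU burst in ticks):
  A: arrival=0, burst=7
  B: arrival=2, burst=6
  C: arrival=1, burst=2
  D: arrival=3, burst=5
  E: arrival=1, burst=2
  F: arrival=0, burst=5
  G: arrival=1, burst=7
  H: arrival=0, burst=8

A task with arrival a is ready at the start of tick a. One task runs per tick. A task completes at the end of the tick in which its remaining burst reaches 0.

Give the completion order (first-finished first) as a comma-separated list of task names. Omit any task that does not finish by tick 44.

t=0: L0/L1/L2 = AFH/-/- → run A
t=1: L0/L1/L2 = AFHCEG/-/- → run A
t=2: L0/L1/L2 = AFHCEGB/-/- → run A
t=3: L0/L1/L2 = AFHCEGBD/-/- → run A
t=4: L0/L1/L2 = FHCEGBD/A/- → run F
t=5: L0/L1/L2 = FHCEGBD/A/- → run F
t=6: L0/L1/L2 = FHCEGBD/A/- → run F
t=7: L0/L1/L2 = FHCEGBD/A/- → run F
t=8: L0/L1/L2 = HCEGBD/AF/- → run H
t=9: L0/L1/L2 = HCEGBD/AF/- → run H
t=10: L0/L1/L2 = HCEGBD/AF/- → run H
t=11: L0/L1/L2 = HCEGBD/AF/- → run H
t=12: L0/L1/L2 = CEGBD/AFH/- → run C
t=13: L0/L1/L2 = CEGBD/AFH/- → run C
t=14: L0/L1/L2 = EGBD/AFH/- → run E
t=15: L0/L1/L2 = EGBD/AFH/- → run E
t=16: L0/L1/L2 = GBD/AFH/- → run G
t=17: L0/L1/L2 = GBD/AFH/- → run G
t=18: L0/L1/L2 = GBD/AFH/- → run G
t=19: L0/L1/L2 = GBD/AFH/- → run G
t=20: L0/L1/L2 = BD/AFHG/- → run B
t=21: L0/L1/L2 = BD/AFHG/- → run B
t=22: L0/L1/L2 = BD/AFHG/- → run B
t=23: L0/L1/L2 = BD/AFHG/- → run B
t=24: L0/L1/L2 = D/AFHGB/- → run D
t=25: L0/L1/L2 = D/AFHGB/- → run D
t=26: L0/L1/L2 = D/AFHGB/- → run D
t=27: L0/L1/L2 = D/AFHGB/- → run D
t=28: L0/L1/L2 = -/AFHGBD/- → run A
t=29: L0/L1/L2 = -/AFHGBD/- → run A
t=30: L0/L1/L2 = -/AFHGBD/- → run A
t=31: L0/L1/L2 = -/FHGBD/- → run F
t=32: L0/L1/L2 = -/HGBD/- → run H
t=33: L0/L1/L2 = -/HGBD/- → run H
t=34: L0/L1/L2 = -/HGBD/- → run H
t=35: L0/L1/L2 = -/HGBD/- → run H
t=36: L0/L1/L2 = -/GBD/- → run G
t=37: L0/L1/L2 = -/GBD/- → run G
t=38: L0/L1/L2 = -/GBD/- → run G
t=39: L0/L1/L2 = -/BD/- → run B
t=40: L0/L1/L2 = -/BD/- → run B
t=41: L0/L1/L2 = -/D/- → run D
t=42: (idle)
t=43: (idle)
t=44: (idle)

completion order = C, E, A, F, H, G, B, D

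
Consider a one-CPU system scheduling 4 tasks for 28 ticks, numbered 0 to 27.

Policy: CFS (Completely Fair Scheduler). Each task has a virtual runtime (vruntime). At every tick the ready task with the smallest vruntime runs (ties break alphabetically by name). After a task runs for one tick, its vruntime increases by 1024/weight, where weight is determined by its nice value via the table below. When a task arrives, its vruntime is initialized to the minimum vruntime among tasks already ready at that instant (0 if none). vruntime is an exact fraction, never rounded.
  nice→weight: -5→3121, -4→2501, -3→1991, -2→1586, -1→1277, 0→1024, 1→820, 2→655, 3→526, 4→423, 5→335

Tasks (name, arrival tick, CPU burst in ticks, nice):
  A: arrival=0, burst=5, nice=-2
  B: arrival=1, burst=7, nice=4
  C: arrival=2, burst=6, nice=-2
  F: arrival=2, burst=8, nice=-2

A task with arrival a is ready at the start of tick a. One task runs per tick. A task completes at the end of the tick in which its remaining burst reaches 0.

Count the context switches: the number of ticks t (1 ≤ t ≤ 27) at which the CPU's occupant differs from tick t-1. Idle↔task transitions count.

context switches = 19

t=0: vr[A=0] → run A
t=1: vr[A=512/793 B=512/793] → run A
t=2: vr[A=1024/793 B=512/793 C=512/793 F=512/793] → run B
t=3: vr[A=1024/793 B=1028608/335439 C=512/793 F=512/793] → run C
t=4: vr[A=1024/793 B=1028608/335439 C=1024/793 F=512/793] → run F
t=5: vr[A=1024/793 B=1028608/335439 C=1024/793 F=1024/793] → run A
t=6: vr[A=1536/793 B=1028608/335439 C=1024/793 F=1024/793] → run C
t=7: vr[A=1536/793 B=1028608/335439 C=1536/793 F=1024/793] → run F
t=8: vr[A=1536/793 B=1028608/335439 C=1536/793 F=1536/793] → run A
t=9: vr[A=2048/793 B=1028608/335439 C=1536/793 F=1536/793] → run C
t=10: vr[A=2048/793 B=1028608/335439 C=2048/793 F=1536/793] → run F
t=11: vr[A=2048/793 B=1028608/335439 C=2048/793 F=2048/793] → run A
t=12: vr[B=1028608/335439 C=2048/793 F=2048/793] → run C
t=13: vr[B=1028608/335439 C=2560/793 F=2048/793] → run F
t=14: vr[B=1028608/335439 C=2560/793 F=2560/793] → run B
t=15: vr[B=1840640/335439 C=2560/793 F=2560/793] → run C
t=16: vr[B=1840640/335439 C=3072/793 F=2560/793] → run F
t=17: vr[B=1840640/335439 C=3072/793 F=3072/793] → run C
t=18: vr[B=1840640/335439 F=3072/793] → run F
t=19: vr[B=1840640/335439 F=3584/793] → run F
t=20: vr[B=1840640/335439 F=4096/793] → run F
t=21: vr[B=1840640/335439] → run B
t=22: vr[B=884224/111813] → run B
t=23: vr[B=3464704/335439] → run B
t=24: vr[B=4276736/335439] → run B
t=25: vr[B=1696256/111813] → run B
t=26: (idle)
t=27: (idle)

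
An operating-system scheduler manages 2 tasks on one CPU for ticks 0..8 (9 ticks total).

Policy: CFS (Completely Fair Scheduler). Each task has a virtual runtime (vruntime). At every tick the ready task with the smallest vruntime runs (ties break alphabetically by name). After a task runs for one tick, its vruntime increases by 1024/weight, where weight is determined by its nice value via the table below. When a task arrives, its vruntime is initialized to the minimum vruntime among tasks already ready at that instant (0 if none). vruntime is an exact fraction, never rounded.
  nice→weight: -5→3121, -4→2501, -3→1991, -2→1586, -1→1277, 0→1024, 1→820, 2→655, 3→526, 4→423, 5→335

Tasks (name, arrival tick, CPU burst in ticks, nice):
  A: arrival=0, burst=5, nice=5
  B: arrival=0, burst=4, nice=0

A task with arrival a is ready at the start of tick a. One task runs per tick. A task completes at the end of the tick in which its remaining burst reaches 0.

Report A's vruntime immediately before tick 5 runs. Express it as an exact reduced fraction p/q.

vruntime(A, start of tick 5) = 1024/335

t=0: vr[A=0 B=0] → run A
t=1: vr[A=1024/335 B=0] → run B
t=2: vr[A=1024/335 B=1] → run B
t=3: vr[A=1024/335 B=2] → run B
t=4: vr[A=1024/335 B=3] → run B
t=5: vr[A=1024/335] → run A
t=6: vr[A=2048/335] → run A
t=7: vr[A=3072/335] → run A
t=8: vr[A=4096/335] → run A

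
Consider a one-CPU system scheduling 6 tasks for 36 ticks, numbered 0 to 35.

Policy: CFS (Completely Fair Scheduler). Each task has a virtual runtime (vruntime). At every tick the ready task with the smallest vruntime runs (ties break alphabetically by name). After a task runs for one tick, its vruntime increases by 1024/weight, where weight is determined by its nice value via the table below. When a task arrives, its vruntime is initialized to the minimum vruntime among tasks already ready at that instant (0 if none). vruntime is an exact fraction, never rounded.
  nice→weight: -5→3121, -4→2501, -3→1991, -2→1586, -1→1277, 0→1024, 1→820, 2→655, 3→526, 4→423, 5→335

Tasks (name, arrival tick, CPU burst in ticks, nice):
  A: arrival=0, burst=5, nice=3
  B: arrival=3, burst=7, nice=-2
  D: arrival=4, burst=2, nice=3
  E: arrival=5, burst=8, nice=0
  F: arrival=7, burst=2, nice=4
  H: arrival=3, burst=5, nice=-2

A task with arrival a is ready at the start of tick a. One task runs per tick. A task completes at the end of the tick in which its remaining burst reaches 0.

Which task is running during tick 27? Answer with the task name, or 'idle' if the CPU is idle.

running at tick 27 = E

t=0: vr[A=0] → run A
t=1: vr[A=512/263] → run A
t=2: vr[A=1024/263] → run A
t=3: vr[A=1536/263 B=1536/263 H=1536/263] → run A
t=4: vr[A=2048/263 B=1536/263 D=1536/263 H=1536/263] → run B
t=5: vr[A=2048/263 B=1352704/208559 D=1536/263 E=1536/263 H=1536/263] → run D
t=6: vr[A=2048/263 B=1352704/208559 D=2048/263 E=1536/263 H=1536/263] → run E
t=7: vr[A=2048/263 B=1352704/208559 D=2048/263 E=1799/263 F=1536/263 H=1536/263] → run F
t=8: vr[A=2048/263 B=1352704/208559 D=2048/263 E=1799/263 F=919040/111249 H=1536/263] → run H
t=9: vr[A=2048/263 B=1352704/208559 D=2048/263 E=1799/263 F=919040/111249 H=1352704/208559] → run B
t=10: vr[A=2048/263 B=1487360/208559 D=2048/263 E=1799/263 F=919040/111249 H=1352704/208559] → run H
t=11: vr[A=2048/263 B=1487360/208559 D=2048/263 E=1799/263 F=919040/111249 H=1487360/208559] → run E
t=12: vr[A=2048/263 B=1487360/208559 D=2048/263 E=2062/263 F=919040/111249 H=1487360/208559] → run B
t=13: vr[A=2048/263 B=1622016/208559 D=2048/263 E=2062/263 F=919040/111249 H=1487360/208559] → run H
t=14: vr[A=2048/263 B=1622016/208559 D=2048/263 E=2062/263 F=919040/111249 H=1622016/208559] → run B
t=15: vr[A=2048/263 B=1756672/208559 D=2048/263 E=2062/263 F=919040/111249 H=1622016/208559] → run H
t=16: vr[A=2048/263 B=1756672/208559 D=2048/263 E=2062/263 F=919040/111249 H=1756672/208559] → run A
t=17: vr[B=1756672/208559 D=2048/263 E=2062/263 F=919040/111249 H=1756672/208559] → run D
t=18: vr[B=1756672/208559 E=2062/263 F=919040/111249 H=1756672/208559] → run E
t=19: vr[B=1756672/208559 E=2325/263 F=919040/111249 H=1756672/208559] → run F
t=20: vr[B=1756672/208559 E=2325/263 H=1756672/208559] → run B
t=21: vr[B=1891328/208559 E=2325/263 H=1756672/208559] → run H
t=22: vr[B=1891328/208559 E=2325/263] → run E
t=23: vr[B=1891328/208559 E=2588/263] → run B
t=24: vr[B=2025984/208559 E=2588/263] → run B
t=25: vr[E=2588/263] → run E
t=26: vr[E=2851/263] → run E
t=27: vr[E=3114/263] → run E
t=28: vr[E=3377/263] → run E
t=29: (idle)
t=30: (idle)
t=31: (idle)
t=32: (idle)
t=33: (idle)
t=34: (idle)
t=35: (idle)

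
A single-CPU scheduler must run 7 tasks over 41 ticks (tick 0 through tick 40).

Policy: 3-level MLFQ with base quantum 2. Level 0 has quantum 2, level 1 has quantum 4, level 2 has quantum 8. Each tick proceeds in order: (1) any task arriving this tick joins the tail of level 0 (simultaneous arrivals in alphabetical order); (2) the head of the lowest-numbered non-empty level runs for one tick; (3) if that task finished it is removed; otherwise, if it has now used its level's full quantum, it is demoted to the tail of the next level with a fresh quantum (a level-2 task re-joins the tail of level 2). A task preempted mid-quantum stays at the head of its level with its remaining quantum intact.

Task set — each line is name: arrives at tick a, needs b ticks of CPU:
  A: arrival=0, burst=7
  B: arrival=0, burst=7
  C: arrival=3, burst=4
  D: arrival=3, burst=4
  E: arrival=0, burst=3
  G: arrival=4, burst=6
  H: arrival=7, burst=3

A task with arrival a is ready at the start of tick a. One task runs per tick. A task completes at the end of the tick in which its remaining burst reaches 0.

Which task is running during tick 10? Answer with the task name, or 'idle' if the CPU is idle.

t=0: L0/L1/L2 = ABE/-/- → run A
t=1: L0/L1/L2 = ABE/-/- → run A
t=2: L0/L1/L2 = BE/A/- → run B
t=3: L0/L1/L2 = BECD/A/- → run B
t=4: L0/L1/L2 = ECDG/AB/- → run E
t=5: L0/L1/L2 = ECDG/AB/- → run E
t=6: L0/L1/L2 = CDG/ABE/- → run C
t=7: L0/L1/L2 = CDGH/ABE/- → run C
t=8: L0/L1/L2 = DGH/ABEC/- → run D
t=9: L0/L1/L2 = DGH/ABEC/- → run D
t=10: L0/L1/L2 = GH/ABECD/- → run G
t=11: L0/L1/L2 = GH/ABECD/- → run G
t=12: L0/L1/L2 = H/ABECDG/- → run H
t=13: L0/L1/L2 = H/ABECDG/- → run H
t=14: L0/L1/L2 = -/ABECDGH/- → run A
t=15: L0/L1/L2 = -/ABECDGH/- → run A
t=16: L0/L1/L2 = -/ABECDGH/- → run A
t=17: L0/L1/L2 = -/ABECDGH/- → run A
t=18: L0/L1/L2 = -/BECDGH/A → run B
t=19: L0/L1/L2 = -/BECDGH/A → run B
t=20: L0/L1/L2 = -/BECDGH/A → run B
t=21: L0/L1/L2 = -/BECDGH/A → run B
t=22: L0/L1/L2 = -/ECDGH/AB → run E
t=23: L0/L1/L2 = -/CDGH/AB → run C
t=24: L0/L1/L2 = -/CDGH/AB → run C
t=25: L0/L1/L2 = -/DGH/AB → run D
t=26: L0/L1/L2 = -/DGH/AB → run D
t=27: L0/L1/L2 = -/GH/AB → run G
t=28: L0/L1/L2 = -/GH/AB → run G
t=29: L0/L1/L2 = -/GH/AB → run G
t=30: L0/L1/L2 = -/GH/AB → run G
t=31: L0/L1/L2 = -/H/AB → run H
t=32: L0/L1/L2 = -/-/AB → run A
t=33: L0/L1/L2 = -/-/B → run B
t=34: (idle)
t=35: (idle)
t=36: (idle)
t=37: (idle)
t=38: (idle)
t=39: (idle)
t=40: (idle)

running at tick 10 = G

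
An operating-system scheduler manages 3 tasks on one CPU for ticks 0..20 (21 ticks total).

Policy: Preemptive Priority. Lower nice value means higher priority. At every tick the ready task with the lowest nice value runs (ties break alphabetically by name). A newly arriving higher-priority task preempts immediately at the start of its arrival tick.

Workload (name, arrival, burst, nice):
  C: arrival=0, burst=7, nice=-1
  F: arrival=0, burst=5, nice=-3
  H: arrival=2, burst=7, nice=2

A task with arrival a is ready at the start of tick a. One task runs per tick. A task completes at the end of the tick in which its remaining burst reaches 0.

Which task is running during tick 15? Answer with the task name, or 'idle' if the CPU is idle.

t=0: ready={C,F} → run F
t=1: ready={C,F} → run F
t=2: ready={C,F,H} → run F
t=3: ready={C,F,H} → run F
t=4: ready={C,F,H} → run F
t=5: ready={C,H} → run C
t=6: ready={C,H} → run C
t=7: ready={C,H} → run C
t=8: ready={C,H} → run C
t=9: ready={C,H} → run C
t=10: ready={C,H} → run C
t=11: ready={C,H} → run C
t=12: ready={H} → run H
t=13: ready={H} → run H
t=14: ready={H} → run H
t=15: ready={H} → run H
t=16: ready={H} → run H
t=17: ready={H} → run H
t=18: ready={H} → run H
t=19: (idle)
t=20: (idle)

running at tick 15 = H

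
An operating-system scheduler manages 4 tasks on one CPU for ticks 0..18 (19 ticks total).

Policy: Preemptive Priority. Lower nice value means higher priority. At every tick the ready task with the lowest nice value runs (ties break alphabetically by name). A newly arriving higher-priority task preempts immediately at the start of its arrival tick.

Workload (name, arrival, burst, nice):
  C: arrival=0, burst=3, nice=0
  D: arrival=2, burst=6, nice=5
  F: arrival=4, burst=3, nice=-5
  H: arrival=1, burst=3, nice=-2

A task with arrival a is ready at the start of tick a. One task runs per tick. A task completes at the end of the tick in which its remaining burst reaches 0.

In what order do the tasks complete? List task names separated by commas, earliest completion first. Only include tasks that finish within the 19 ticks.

completion order = H, F, C, D

t=0: ready={C} → run C
t=1: ready={C,H} → run H
t=2: ready={C,D,H} → run H
t=3: ready={C,D,H} → run H
t=4: ready={C,D,F} → run F
t=5: ready={C,D,F} → run F
t=6: ready={C,D,F} → run F
t=7: ready={C,D} → run C
t=8: ready={C,D} → run C
t=9: ready={D} → run D
t=10: ready={D} → run D
t=11: ready={D} → run D
t=12: ready={D} → run D
t=13: ready={D} → run D
t=14: ready={D} → run D
t=15: (idle)
t=16: (idle)
t=17: (idle)
t=18: (idle)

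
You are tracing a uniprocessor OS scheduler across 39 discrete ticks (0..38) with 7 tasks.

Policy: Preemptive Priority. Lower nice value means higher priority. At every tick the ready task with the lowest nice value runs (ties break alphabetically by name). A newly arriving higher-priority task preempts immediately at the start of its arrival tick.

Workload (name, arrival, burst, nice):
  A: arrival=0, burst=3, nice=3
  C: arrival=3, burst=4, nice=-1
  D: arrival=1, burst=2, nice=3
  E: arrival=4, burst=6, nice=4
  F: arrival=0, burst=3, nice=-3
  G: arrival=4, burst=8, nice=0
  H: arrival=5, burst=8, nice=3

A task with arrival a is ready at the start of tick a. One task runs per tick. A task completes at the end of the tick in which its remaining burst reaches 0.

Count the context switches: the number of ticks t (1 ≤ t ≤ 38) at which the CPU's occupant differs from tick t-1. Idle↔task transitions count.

context switches = 7

t=0: ready={A,F} → run F
t=1: ready={A,D,F} → run F
t=2: ready={A,D,F} → run F
t=3: ready={A,C,D} → run C
t=4: ready={A,C,D,E,G} → run C
t=5: ready={A,C,D,E,G,H} → run C
t=6: ready={A,C,D,E,G,H} → run C
t=7: ready={A,D,E,G,H} → run G
t=8: ready={A,D,E,G,H} → run G
t=9: ready={A,D,E,G,H} → run G
t=10: ready={A,D,E,G,H} → run G
t=11: ready={A,D,E,G,H} → run G
t=12: ready={A,D,E,G,H} → run G
t=13: ready={A,D,E,G,H} → run G
t=14: ready={A,D,E,G,H} → run G
t=15: ready={A,D,E,H} → run A
t=16: ready={A,D,E,H} → run A
t=17: ready={A,D,E,H} → run A
t=18: ready={D,E,H} → run D
t=19: ready={D,E,H} → run D
t=20: ready={E,H} → run H
t=21: ready={E,H} → run H
t=22: ready={E,H} → run H
t=23: ready={E,H} → run H
t=24: ready={E,H} → run H
t=25: ready={E,H} → run H
t=26: ready={E,H} → run H
t=27: ready={E,H} → run H
t=28: ready={E} → run E
t=29: ready={E} → run E
t=30: ready={E} → run E
t=31: ready={E} → run E
t=32: ready={E} → run E
t=33: ready={E} → run E
t=34: (idle)
t=35: (idle)
t=36: (idle)
t=37: (idle)
t=38: (idle)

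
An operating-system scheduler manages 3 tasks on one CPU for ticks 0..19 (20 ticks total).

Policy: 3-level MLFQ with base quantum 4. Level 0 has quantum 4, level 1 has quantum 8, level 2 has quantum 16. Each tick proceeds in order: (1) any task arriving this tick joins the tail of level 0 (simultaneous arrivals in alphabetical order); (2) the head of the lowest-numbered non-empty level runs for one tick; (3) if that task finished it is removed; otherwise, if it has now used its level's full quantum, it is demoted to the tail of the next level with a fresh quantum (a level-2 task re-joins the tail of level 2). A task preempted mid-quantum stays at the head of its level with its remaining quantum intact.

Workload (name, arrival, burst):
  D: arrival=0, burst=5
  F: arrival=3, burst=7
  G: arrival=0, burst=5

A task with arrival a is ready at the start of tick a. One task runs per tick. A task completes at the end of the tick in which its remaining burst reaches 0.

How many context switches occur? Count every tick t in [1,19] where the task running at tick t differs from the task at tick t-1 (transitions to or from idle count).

context switches = 6

t=0: L0/L1/L2 = DG/-/- → run D
t=1: L0/L1/L2 = DG/-/- → run D
t=2: L0/L1/L2 = DG/-/- → run D
t=3: L0/L1/L2 = DGF/-/- → run D
t=4: L0/L1/L2 = GF/D/- → run G
t=5: L0/L1/L2 = GF/D/- → run G
t=6: L0/L1/L2 = GF/D/- → run G
t=7: L0/L1/L2 = GF/D/- → run G
t=8: L0/L1/L2 = F/DG/- → run F
t=9: L0/L1/L2 = F/DG/- → run F
t=10: L0/L1/L2 = F/DG/- → run F
t=11: L0/L1/L2 = F/DG/- → run F
t=12: L0/L1/L2 = -/DGF/- → run D
t=13: L0/L1/L2 = -/GF/- → run G
t=14: L0/L1/L2 = -/F/- → run F
t=15: L0/L1/L2 = -/F/- → run F
t=16: L0/L1/L2 = -/F/- → run F
t=17: (idle)
t=18: (idle)
t=19: (idle)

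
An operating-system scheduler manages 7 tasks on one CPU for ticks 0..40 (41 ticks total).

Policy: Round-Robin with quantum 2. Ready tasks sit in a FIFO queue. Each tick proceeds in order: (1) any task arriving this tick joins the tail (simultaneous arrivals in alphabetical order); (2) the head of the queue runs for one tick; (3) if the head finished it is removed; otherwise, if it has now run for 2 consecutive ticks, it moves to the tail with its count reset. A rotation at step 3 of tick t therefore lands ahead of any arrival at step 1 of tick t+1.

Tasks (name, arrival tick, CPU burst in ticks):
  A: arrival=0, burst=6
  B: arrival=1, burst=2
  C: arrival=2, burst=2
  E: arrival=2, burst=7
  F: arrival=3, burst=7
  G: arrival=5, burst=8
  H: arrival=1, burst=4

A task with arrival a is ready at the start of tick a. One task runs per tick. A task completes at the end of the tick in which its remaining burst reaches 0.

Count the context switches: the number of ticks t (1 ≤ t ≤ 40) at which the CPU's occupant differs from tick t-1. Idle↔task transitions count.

t=0: queue=[A] q_used=0 → run A
t=1: queue=[A,B,H] q_used=1 → run A
t=2: queue=[B,H,A,C,E] q_used=0 → run B
t=3: queue=[B,H,A,C,E,F] q_used=1 → run B
t=4: queue=[H,A,C,E,F] q_used=0 → run H
t=5: queue=[H,A,C,E,F,G] q_used=1 → run H
t=6: queue=[A,C,E,F,G,H] q_used=0 → run A
t=7: queue=[A,C,E,F,G,H] q_used=1 → run A
t=8: queue=[C,E,F,G,H,A] q_used=0 → run C
t=9: queue=[C,E,F,G,H,A] q_used=1 → run C
t=10: queue=[E,F,G,H,A] q_used=0 → run E
t=11: queue=[E,F,G,H,A] q_used=1 → run E
t=12: queue=[F,G,H,A,E] q_used=0 → run F
t=13: queue=[F,G,H,A,E] q_used=1 → run F
t=14: queue=[G,H,A,E,F] q_used=0 → run G
t=15: queue=[G,H,A,E,F] q_used=1 → run G
t=16: queue=[H,A,E,F,G] q_used=0 → run H
t=17: queue=[H,A,E,F,G] q_used=1 → run H
t=18: queue=[A,E,F,G] q_used=0 → run A
t=19: queue=[A,E,F,G] q_used=1 → run A
t=20: queue=[E,F,G] q_used=0 → run E
t=21: queue=[E,F,G] q_used=1 → run E
t=22: queue=[F,G,E] q_used=0 → run F
t=23: queue=[F,G,E] q_used=1 → run F
t=24: queue=[G,E,F] q_used=0 → run G
t=25: queue=[G,E,F] q_used=1 → run G
t=26: queue=[E,F,G] q_used=0 → run E
t=27: queue=[E,F,G] q_used=1 → run E
t=28: queue=[F,G,E] q_used=0 → run F
t=29: queue=[F,G,E] q_used=1 → run F
t=30: queue=[G,E,F] q_used=0 → run G
t=31: queue=[G,E,F] q_used=1 → run G
t=32: queue=[E,F,G] q_used=0 → run E
t=33: queue=[F,G] q_used=0 → run F
t=34: queue=[G] q_used=0 → run G
t=35: queue=[G] q_used=1 → run G
t=36: (idle)
t=37: (idle)
t=38: (idle)
t=39: (idle)
t=40: (idle)

context switches = 19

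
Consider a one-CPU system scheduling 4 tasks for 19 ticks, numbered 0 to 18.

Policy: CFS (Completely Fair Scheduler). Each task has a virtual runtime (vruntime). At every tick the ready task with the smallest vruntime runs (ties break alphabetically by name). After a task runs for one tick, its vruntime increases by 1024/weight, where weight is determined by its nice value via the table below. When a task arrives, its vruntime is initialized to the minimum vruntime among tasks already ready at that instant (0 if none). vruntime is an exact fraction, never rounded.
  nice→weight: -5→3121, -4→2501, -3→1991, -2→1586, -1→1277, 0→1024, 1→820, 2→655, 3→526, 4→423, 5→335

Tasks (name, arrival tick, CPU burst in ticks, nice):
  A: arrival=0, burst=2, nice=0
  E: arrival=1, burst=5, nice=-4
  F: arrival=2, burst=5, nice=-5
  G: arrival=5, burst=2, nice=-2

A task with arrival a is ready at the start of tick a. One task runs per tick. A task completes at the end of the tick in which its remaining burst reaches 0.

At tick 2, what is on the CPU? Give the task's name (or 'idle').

running at tick 2 = E

t=0: vr[A=0] → run A
t=1: vr[A=1 E=1] → run A
t=2: vr[E=1 F=1] → run E
t=3: vr[E=3525/2501 F=1] → run F
t=4: vr[E=3525/2501 F=4145/3121] → run F
t=5: vr[E=3525/2501 F=5169/3121 G=3525/2501] → run E
t=6: vr[E=4549/2501 F=5169/3121 G=3525/2501] → run G
t=7: vr[E=4549/2501 F=5169/3121 G=66817/32513] → run F
t=8: vr[E=4549/2501 F=6193/3121 G=66817/32513] → run E
t=9: vr[E=5573/2501 F=6193/3121 G=66817/32513] → run F
t=10: vr[E=5573/2501 F=7217/3121 G=66817/32513] → run G
t=11: vr[E=5573/2501 F=7217/3121] → run E
t=12: vr[E=6597/2501 F=7217/3121] → run F
t=13: vr[E=6597/2501] → run E
t=14: (idle)
t=15: (idle)
t=16: (idle)
t=17: (idle)
t=18: (idle)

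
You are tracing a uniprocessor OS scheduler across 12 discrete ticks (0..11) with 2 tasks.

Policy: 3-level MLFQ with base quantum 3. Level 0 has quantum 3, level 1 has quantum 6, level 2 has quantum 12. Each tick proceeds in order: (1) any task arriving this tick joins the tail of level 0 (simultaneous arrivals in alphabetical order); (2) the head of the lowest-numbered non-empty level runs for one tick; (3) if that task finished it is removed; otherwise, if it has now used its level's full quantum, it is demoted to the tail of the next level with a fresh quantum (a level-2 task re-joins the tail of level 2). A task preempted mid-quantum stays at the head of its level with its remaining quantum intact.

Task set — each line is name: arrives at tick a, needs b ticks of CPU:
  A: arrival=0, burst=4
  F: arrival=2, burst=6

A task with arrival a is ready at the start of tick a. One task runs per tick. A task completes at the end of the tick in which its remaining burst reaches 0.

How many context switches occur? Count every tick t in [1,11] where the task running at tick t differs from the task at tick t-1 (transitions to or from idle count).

t=0: L0/L1/L2 = A/-/- → run A
t=1: L0/L1/L2 = A/-/- → run A
t=2: L0/L1/L2 = AF/-/- → run A
t=3: L0/L1/L2 = F/A/- → run F
t=4: L0/L1/L2 = F/A/- → run F
t=5: L0/L1/L2 = F/A/- → run F
t=6: L0/L1/L2 = -/AF/- → run A
t=7: L0/L1/L2 = -/F/- → run F
t=8: L0/L1/L2 = -/F/- → run F
t=9: L0/L1/L2 = -/F/- → run F
t=10: (idle)
t=11: (idle)

context switches = 4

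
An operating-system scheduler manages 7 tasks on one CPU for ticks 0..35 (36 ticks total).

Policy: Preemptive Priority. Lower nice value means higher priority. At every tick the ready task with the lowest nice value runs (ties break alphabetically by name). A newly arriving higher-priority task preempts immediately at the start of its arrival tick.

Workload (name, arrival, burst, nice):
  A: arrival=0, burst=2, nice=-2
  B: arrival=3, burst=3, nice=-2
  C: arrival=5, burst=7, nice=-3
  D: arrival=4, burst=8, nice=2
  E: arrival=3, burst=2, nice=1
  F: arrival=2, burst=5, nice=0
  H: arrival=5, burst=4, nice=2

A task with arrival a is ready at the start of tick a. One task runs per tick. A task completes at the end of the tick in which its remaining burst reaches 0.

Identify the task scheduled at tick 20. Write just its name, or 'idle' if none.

running at tick 20 = D

t=0: ready={A} → run A
t=1: ready={A} → run A
t=2: ready={F} → run F
t=3: ready={B,E,F} → run B
t=4: ready={B,D,E,F} → run B
t=5: ready={B,C,D,E,F,H} → run C
t=6: ready={B,C,D,E,F,H} → run C
t=7: ready={B,C,D,E,F,H} → run C
t=8: ready={B,C,D,E,F,H} → run C
t=9: ready={B,C,D,E,F,H} → run C
t=10: ready={B,C,D,E,F,H} → run C
t=11: ready={B,C,D,E,F,H} → run C
t=12: ready={B,D,E,F,H} → run B
t=13: ready={D,E,F,H} → run F
t=14: ready={D,E,F,H} → run F
t=15: ready={D,E,F,H} → run F
t=16: ready={D,E,F,H} → run F
t=17: ready={D,E,H} → run E
t=18: ready={D,E,H} → run E
t=19: ready={D,H} → run D
t=20: ready={D,H} → run D
t=21: ready={D,H} → run D
t=22: ready={D,H} → run D
t=23: ready={D,H} → run D
t=24: ready={D,H} → run D
t=25: ready={D,H} → run D
t=26: ready={D,H} → run D
t=27: ready={H} → run H
t=28: ready={H} → run H
t=29: ready={H} → run H
t=30: ready={H} → run H
t=31: (idle)
t=32: (idle)
t=33: (idle)
t=34: (idle)
t=35: (idle)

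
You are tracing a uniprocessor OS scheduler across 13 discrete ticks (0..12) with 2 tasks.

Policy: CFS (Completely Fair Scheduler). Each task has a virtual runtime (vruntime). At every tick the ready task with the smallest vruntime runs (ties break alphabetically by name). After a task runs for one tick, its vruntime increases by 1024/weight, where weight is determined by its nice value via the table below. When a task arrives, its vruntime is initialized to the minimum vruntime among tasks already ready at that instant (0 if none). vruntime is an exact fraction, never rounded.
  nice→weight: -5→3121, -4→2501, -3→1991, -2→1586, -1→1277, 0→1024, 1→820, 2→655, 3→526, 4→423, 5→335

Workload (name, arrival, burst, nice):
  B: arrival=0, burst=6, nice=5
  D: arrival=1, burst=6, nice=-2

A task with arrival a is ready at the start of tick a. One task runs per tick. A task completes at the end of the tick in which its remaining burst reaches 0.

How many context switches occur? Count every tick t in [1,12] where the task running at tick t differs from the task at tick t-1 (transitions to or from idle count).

context switches = 5

t=0: vr[B=0] → run B
t=1: vr[B=1024/335 D=1024/335] → run B
t=2: vr[B=2048/335 D=1024/335] → run D
t=3: vr[B=2048/335 D=983552/265655] → run D
t=4: vr[B=2048/335 D=1155072/265655] → run D
t=5: vr[B=2048/335 D=1326592/265655] → run D
t=6: vr[B=2048/335 D=1498112/265655] → run D
t=7: vr[B=2048/335 D=1669632/265655] → run B
t=8: vr[B=3072/335 D=1669632/265655] → run D
t=9: vr[B=3072/335] → run B
t=10: vr[B=4096/335] → run B
t=11: vr[B=1024/67] → run B
t=12: (idle)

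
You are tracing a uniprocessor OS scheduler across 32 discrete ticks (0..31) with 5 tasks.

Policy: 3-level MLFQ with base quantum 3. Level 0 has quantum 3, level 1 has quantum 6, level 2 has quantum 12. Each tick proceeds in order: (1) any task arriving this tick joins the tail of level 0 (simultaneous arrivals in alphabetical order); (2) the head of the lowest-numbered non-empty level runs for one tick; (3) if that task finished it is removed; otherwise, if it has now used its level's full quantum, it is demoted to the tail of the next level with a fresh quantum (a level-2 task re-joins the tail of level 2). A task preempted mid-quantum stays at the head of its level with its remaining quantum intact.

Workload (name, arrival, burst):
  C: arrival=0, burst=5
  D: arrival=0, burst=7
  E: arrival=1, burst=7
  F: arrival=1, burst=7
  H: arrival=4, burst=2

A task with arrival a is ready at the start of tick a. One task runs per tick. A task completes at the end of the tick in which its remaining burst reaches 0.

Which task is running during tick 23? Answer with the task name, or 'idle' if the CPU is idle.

running at tick 23 = E

t=0: L0/L1/L2 = CD/-/- → run C
t=1: L0/L1/L2 = CDEF/-/- → run C
t=2: L0/L1/L2 = CDEF/-/- → run C
t=3: L0/L1/L2 = DEF/C/- → run D
t=4: L0/L1/L2 = DEFH/C/- → run D
t=5: L0/L1/L2 = DEFH/C/- → run D
t=6: L0/L1/L2 = EFH/CD/- → run E
t=7: L0/L1/L2 = EFH/CD/- → run E
t=8: L0/L1/L2 = EFH/CD/- → run E
t=9: L0/L1/L2 = FH/CDE/- → run F
t=10: L0/L1/L2 = FH/CDE/- → run F
t=11: L0/L1/L2 = FH/CDE/- → run F
t=12: L0/L1/L2 = H/CDEF/- → run H
t=13: L0/L1/L2 = H/CDEF/- → run H
t=14: L0/L1/L2 = -/CDEF/- → run C
t=15: L0/L1/L2 = -/CDEF/- → run C
t=16: L0/L1/L2 = -/DEF/- → run D
t=17: L0/L1/L2 = -/DEF/- → run D
t=18: L0/L1/L2 = -/DEF/- → run D
t=19: L0/L1/L2 = -/DEF/- → run D
t=20: L0/L1/L2 = -/EF/- → run E
t=21: L0/L1/L2 = -/EF/- → run E
t=22: L0/L1/L2 = -/EF/- → run E
t=23: L0/L1/L2 = -/EF/- → run E
t=24: L0/L1/L2 = -/F/- → run F
t=25: L0/L1/L2 = -/F/- → run F
t=26: L0/L1/L2 = -/F/- → run F
t=27: L0/L1/L2 = -/F/- → run F
t=28: (idle)
t=29: (idle)
t=30: (idle)
t=31: (idle)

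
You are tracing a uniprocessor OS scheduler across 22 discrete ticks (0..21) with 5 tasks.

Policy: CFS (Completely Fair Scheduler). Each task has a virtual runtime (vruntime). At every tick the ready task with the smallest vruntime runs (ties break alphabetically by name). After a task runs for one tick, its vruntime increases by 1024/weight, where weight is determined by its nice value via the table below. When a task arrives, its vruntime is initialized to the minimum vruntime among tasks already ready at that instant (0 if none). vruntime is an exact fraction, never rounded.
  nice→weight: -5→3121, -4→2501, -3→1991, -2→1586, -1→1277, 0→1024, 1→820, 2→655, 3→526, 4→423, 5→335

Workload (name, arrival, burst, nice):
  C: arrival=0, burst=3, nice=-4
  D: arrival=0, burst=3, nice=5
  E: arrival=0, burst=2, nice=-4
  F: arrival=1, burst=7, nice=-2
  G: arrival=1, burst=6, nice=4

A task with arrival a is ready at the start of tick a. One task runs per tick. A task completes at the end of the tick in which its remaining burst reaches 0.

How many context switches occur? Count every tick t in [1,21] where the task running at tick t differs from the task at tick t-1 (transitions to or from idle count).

context switches = 17

t=0: vr[C=0 D=0 E=0] → run C
t=1: vr[C=1024/2501 D=0 E=0 F=0 G=0] → run D
t=2: vr[C=1024/2501 D=1024/335 E=0 F=0 G=0] → run E
t=3: vr[C=1024/2501 D=1024/335 E=1024/2501 F=0 G=0] → run F
t=4: vr[C=1024/2501 D=1024/335 E=1024/2501 F=512/793 G=0] → run G
t=5: vr[C=1024/2501 D=1024/335 E=1024/2501 F=512/793 G=1024/423] → run C
t=6: vr[C=2048/2501 D=1024/335 E=1024/2501 F=512/793 G=1024/423] → run E
t=7: vr[C=2048/2501 D=1024/335 F=512/793 G=1024/423] → run F
t=8: vr[C=2048/2501 D=1024/335 F=1024/793 G=1024/423] → run C
t=9: vr[D=1024/335 F=1024/793 G=1024/423] → run F
t=10: vr[D=1024/335 F=1536/793 G=1024/423] → run F
t=11: vr[D=1024/335 F=2048/793 G=1024/423] → run G
t=12: vr[D=1024/335 F=2048/793 G=2048/423] → run F
t=13: vr[D=1024/335 F=2560/793 G=2048/423] → run D
t=14: vr[D=2048/335 F=2560/793 G=2048/423] → run F
t=15: vr[D=2048/335 F=3072/793 G=2048/423] → run F
t=16: vr[D=2048/335 G=2048/423] → run G
t=17: vr[D=2048/335 G=1024/141] → run D
t=18: vr[G=1024/141] → run G
t=19: vr[G=4096/423] → run G
t=20: vr[G=5120/423] → run G
t=21: (idle)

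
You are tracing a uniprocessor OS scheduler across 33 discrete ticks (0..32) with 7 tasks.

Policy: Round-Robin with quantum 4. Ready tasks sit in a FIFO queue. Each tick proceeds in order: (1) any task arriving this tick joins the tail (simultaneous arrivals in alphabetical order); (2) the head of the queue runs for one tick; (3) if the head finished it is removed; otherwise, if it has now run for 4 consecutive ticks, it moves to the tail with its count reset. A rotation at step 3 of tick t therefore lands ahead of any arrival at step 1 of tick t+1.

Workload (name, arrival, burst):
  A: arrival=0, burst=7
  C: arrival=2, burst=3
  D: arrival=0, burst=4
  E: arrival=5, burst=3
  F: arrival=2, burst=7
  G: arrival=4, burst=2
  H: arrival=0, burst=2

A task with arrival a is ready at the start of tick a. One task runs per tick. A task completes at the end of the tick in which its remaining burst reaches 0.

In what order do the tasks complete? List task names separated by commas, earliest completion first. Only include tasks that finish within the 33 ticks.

t=0: queue=[A,D,H] q_used=0 → run A
t=1: queue=[A,D,H] q_used=1 → run A
t=2: queue=[A,D,H,C,F] q_used=2 → run A
t=3: queue=[A,D,H,C,F] q_used=3 → run A
t=4: queue=[D,H,C,F,A,G] q_used=0 → run D
t=5: queue=[D,H,C,F,A,G,E] q_used=1 → run D
t=6: queue=[D,H,C,F,A,G,E] q_used=2 → run D
t=7: queue=[D,H,C,F,A,G,E] q_used=3 → run D
t=8: queue=[H,C,F,A,G,E] q_used=0 → run H
t=9: queue=[H,C,F,A,G,E] q_used=1 → run H
t=10: queue=[C,F,A,G,E] q_used=0 → run C
t=11: queue=[C,F,A,G,E] q_used=1 → run C
t=12: queue=[C,F,A,G,E] q_used=2 → run C
t=13: queue=[F,A,G,E] q_used=0 → run F
t=14: queue=[F,A,G,E] q_used=1 → run F
t=15: queue=[F,A,G,E] q_used=2 → run F
t=16: queue=[F,A,G,E] q_used=3 → run F
t=17: queue=[A,G,E,F] q_used=0 → run A
t=18: queue=[A,G,E,F] q_used=1 → run A
t=19: queue=[A,G,E,F] q_used=2 → run A
t=20: queue=[G,E,F] q_used=0 → run G
t=21: queue=[G,E,F] q_used=1 → run G
t=22: queue=[E,F] q_used=0 → run E
t=23: queue=[E,F] q_used=1 → run E
t=24: queue=[E,F] q_used=2 → run E
t=25: queue=[F] q_used=0 → run F
t=26: queue=[F] q_used=1 → run F
t=27: queue=[F] q_used=2 → run F
t=28: (idle)
t=29: (idle)
t=30: (idle)
t=31: (idle)
t=32: (idle)

completion order = D, H, C, A, G, E, F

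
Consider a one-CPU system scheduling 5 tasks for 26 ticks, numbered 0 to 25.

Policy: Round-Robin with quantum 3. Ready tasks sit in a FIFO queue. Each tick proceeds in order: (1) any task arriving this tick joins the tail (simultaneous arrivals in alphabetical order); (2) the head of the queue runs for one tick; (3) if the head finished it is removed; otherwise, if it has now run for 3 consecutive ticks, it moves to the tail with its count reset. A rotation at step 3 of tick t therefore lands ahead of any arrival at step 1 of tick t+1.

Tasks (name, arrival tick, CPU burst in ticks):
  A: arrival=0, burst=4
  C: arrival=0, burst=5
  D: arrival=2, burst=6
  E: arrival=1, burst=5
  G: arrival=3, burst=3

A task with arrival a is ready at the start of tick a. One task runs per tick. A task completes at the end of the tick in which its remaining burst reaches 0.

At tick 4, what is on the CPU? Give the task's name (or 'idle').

running at tick 4 = C

t=0: queue=[A,C] q_used=0 → run A
t=1: queue=[A,C,E] q_used=1 → run A
t=2: queue=[A,C,E,D] q_used=2 → run A
t=3: queue=[C,E,D,A,G] q_used=0 → run C
t=4: queue=[C,E,D,A,G] q_used=1 → run C
t=5: queue=[C,E,D,A,G] q_used=2 → run C
t=6: queue=[E,D,A,G,C] q_used=0 → run E
t=7: queue=[E,D,A,G,C] q_used=1 → run E
t=8: queue=[E,D,A,G,C] q_used=2 → run E
t=9: queue=[D,A,G,C,E] q_used=0 → run D
t=10: queue=[D,A,G,C,E] q_used=1 → run D
t=11: queue=[D,A,G,C,E] q_used=2 → run D
t=12: queue=[A,G,C,E,D] q_used=0 → run A
t=13: queue=[G,C,E,D] q_used=0 → run G
t=14: queue=[G,C,E,D] q_used=1 → run G
t=15: queue=[G,C,E,D] q_used=2 → run G
t=16: queue=[C,E,D] q_used=0 → run C
t=17: queue=[C,E,D] q_used=1 → run C
t=18: queue=[E,D] q_used=0 → run E
t=19: queue=[E,D] q_used=1 → run E
t=20: queue=[D] q_used=0 → run D
t=21: queue=[D] q_used=1 → run D
t=22: queue=[D] q_used=2 → run D
t=23: (idle)
t=24: (idle)
t=25: (idle)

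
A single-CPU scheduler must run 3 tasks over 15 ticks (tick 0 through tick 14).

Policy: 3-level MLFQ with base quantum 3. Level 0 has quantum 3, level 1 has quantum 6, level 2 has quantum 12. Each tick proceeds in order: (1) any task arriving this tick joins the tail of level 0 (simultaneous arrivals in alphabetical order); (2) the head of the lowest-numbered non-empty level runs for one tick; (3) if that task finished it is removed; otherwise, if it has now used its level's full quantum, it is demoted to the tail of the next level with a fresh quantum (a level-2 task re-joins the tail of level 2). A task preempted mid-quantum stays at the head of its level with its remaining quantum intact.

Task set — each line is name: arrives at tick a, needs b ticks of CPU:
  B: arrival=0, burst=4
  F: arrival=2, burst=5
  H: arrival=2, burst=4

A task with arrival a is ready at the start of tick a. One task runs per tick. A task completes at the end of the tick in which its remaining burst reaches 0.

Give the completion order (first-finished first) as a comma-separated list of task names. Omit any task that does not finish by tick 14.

t=0: L0/L1/L2 = B/-/- → run B
t=1: L0/L1/L2 = B/-/- → run B
t=2: L0/L1/L2 = BFH/-/- → run B
t=3: L0/L1/L2 = FH/B/- → run F
t=4: L0/L1/L2 = FH/B/- → run F
t=5: L0/L1/L2 = FH/B/- → run F
t=6: L0/L1/L2 = H/BF/- → run H
t=7: L0/L1/L2 = H/BF/- → run H
t=8: L0/L1/L2 = H/BF/- → run H
t=9: L0/L1/L2 = -/BFH/- → run B
t=10: L0/L1/L2 = -/FH/- → run F
t=11: L0/L1/L2 = -/FH/- → run F
t=12: L0/L1/L2 = -/H/- → run H
t=13: (idle)
t=14: (idle)

completion order = B, F, H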